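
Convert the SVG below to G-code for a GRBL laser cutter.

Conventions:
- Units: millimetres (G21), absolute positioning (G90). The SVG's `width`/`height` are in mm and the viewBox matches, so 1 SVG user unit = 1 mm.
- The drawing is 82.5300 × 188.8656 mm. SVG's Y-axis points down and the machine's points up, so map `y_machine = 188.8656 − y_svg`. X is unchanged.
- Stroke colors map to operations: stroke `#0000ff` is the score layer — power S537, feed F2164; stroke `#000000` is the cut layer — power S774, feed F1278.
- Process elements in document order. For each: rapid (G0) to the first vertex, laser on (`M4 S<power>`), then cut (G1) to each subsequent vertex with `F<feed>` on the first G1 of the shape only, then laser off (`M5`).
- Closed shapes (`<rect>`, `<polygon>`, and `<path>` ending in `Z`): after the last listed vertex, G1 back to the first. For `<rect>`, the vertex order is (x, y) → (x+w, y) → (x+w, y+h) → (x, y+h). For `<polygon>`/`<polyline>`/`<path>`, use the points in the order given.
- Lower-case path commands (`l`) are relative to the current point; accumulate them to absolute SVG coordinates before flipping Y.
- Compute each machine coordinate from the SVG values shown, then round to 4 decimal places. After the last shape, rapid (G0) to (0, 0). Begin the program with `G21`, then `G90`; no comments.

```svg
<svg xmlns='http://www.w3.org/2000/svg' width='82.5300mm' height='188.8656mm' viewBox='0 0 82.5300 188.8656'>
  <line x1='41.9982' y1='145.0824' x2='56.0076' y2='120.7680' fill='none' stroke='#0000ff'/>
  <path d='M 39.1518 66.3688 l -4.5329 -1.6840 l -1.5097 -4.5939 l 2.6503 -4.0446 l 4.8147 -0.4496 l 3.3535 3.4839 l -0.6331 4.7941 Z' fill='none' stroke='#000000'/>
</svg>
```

viewBox `0 0 82.5300 188.8656` with mm width/height → 1 unit = 1 mm. Flip: y_m = 188.8656 − y_svg.

**Shape 1** — `<line>` line segment, stroke `#0000ff` → score (S537, F2164). Machine vertices: (41.9982,43.7832) → (56.0076,68.0976). Open path.

**Shape 2** — `<path>` regular polygon, stroke `#000000` → cut (S774, F1278). Machine vertices: (39.1518,122.4968) → (34.6189,124.1808) → (33.1092,128.7747) → (35.7595,132.8193) → (40.5742,133.2689) → (43.9277,129.7850) → (43.2946,124.9909) → (39.1518,122.4968). Closed: final G1 returns to the first vertex.

G21
G90
G0 X41.9982 Y43.7832
M4 S537
G1 X56.0076 Y68.0976 F2164
M5
G0 X39.1518 Y122.4968
M4 S774
G1 X34.6189 Y124.1808 F1278
G1 X33.1092 Y128.7747
G1 X35.7595 Y132.8193
G1 X40.5742 Y133.2689
G1 X43.9277 Y129.7850
G1 X43.2946 Y124.9909
G1 X39.1518 Y122.4968
M5
G0 X0.0000 Y0.0000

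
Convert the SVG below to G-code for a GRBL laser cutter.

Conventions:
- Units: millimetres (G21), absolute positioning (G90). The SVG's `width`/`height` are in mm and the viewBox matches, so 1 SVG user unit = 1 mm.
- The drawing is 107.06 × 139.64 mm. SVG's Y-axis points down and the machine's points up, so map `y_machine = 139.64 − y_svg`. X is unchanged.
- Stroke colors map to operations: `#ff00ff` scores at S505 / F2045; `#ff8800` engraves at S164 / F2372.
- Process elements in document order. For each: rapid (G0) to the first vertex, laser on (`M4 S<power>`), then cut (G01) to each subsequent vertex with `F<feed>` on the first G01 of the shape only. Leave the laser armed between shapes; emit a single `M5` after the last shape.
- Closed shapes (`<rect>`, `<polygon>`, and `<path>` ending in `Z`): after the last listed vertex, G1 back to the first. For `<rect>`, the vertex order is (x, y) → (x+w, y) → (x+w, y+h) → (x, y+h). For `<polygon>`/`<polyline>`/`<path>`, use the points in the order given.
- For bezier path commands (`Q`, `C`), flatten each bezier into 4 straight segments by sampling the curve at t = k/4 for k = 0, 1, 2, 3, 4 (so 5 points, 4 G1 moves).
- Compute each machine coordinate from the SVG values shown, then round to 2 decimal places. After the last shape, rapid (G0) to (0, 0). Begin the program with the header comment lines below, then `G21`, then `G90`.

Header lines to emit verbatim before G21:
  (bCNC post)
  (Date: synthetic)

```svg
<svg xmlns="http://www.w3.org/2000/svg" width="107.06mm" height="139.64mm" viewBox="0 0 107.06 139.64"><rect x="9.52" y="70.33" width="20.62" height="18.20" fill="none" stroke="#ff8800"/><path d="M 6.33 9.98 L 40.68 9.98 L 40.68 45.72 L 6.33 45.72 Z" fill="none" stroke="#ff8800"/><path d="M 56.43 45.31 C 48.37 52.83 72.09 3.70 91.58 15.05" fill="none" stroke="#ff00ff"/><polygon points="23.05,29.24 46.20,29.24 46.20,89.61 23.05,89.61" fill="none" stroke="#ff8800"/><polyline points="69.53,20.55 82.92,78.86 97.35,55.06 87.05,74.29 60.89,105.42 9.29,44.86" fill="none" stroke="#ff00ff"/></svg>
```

(bCNC post)
(Date: synthetic)
G21
G90
G0 X9.52 Y69.31
M4 S164
G01 X30.14 Y69.31 F2372
G01 X30.14 Y51.11
G01 X9.52 Y51.11
G01 X9.52 Y69.31
G0 X6.33 Y129.66
M4 S164
G01 X40.68 Y129.66 F2372
G01 X40.68 Y93.92
G01 X6.33 Y93.92
G01 X6.33 Y129.66
G0 X56.43 Y94.33
M4 S505
G01 X55.78 Y97.48 F2045
G01 X63.67 Y110.90
G01 X76.73 Y123.59
G01 X91.58 Y124.59
G0 X23.05 Y110.40
M4 S164
G01 X46.20 Y110.40 F2372
G01 X46.20 Y50.03
G01 X23.05 Y50.03
G01 X23.05 Y110.40
G0 X69.53 Y119.09
M4 S505
G01 X82.92 Y60.78 F2045
G01 X97.35 Y84.58
G01 X87.05 Y65.35
G01 X60.89 Y34.22
G01 X9.29 Y94.78
M5
G0 X0.00 Y0.00

Since the viewBox matches the mm dimensions, user units are millimetres directly. The only transform is the Y-flip y_m = 139.64 − y_svg.

Shape 1 is a rectangle drawn with `<rect>`. Its stroke #ff8800 means engrave at S164, F2372. After flipping Y the toolpath is (9.52,69.31) → (30.14,69.31) → (30.14,51.11) → (9.52,51.11) → (9.52,69.31), returning to the start.

Shape 2 is a rectangle drawn with `<path>`. Its stroke #ff8800 means engrave at S164, F2372. After flipping Y the toolpath is (6.33,129.66) → (40.68,129.66) → (40.68,93.92) → (6.33,93.92) → (6.33,129.66), returning to the start.

Shape 3 is a cubic bezier drawn with `<path>`. Its stroke #ff00ff means score at S505, F2045. After flipping Y the toolpath is (56.43,94.33) → (55.78,97.48) → (63.67,110.90) → (76.73,123.59) → (91.58,124.59).

Shape 4 is a rectangle drawn with `<polygon>`. Its stroke #ff8800 means engrave at S164, F2372. After flipping Y the toolpath is (23.05,110.40) → (46.20,110.40) → (46.20,50.03) → (23.05,50.03) → (23.05,110.40), returning to the start.

Shape 5 is a open polyline drawn with `<polyline>`. Its stroke #ff00ff means score at S505, F2045. After flipping Y the toolpath is (69.53,119.09) → (82.92,60.78) → (97.35,84.58) → (87.05,65.35) → (60.89,34.22) → (9.29,94.78).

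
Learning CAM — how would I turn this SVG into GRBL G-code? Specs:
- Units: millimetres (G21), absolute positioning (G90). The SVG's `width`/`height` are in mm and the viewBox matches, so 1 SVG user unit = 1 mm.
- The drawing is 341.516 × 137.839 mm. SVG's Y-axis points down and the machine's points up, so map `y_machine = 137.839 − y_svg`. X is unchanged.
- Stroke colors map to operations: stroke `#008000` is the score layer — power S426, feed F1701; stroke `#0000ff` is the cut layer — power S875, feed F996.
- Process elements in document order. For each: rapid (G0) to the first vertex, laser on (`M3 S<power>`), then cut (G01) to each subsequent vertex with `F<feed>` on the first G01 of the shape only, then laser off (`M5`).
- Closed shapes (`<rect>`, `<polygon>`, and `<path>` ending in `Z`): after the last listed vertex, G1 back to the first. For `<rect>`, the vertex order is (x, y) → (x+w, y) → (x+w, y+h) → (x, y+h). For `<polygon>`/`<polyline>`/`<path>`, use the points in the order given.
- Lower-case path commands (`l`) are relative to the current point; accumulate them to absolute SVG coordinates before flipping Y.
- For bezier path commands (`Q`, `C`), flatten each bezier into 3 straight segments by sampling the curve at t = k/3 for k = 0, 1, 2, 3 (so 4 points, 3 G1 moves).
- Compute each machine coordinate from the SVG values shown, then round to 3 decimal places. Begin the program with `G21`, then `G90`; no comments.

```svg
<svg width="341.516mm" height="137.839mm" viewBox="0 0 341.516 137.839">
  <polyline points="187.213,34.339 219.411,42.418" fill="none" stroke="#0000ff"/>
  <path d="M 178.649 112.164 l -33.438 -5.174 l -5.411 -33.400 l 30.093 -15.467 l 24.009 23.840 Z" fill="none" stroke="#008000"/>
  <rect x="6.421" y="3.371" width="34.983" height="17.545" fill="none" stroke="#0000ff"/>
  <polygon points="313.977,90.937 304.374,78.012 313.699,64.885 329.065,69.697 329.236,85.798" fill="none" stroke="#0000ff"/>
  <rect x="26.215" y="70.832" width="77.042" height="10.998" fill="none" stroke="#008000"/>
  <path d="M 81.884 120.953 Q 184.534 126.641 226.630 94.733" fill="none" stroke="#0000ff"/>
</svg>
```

1 u = 1 mm; y_m = 137.839 − y.

[1] `<polyline>` line segment, #0000ff→cut S875 F996: (187.213,103.500) → (219.411,95.421)

[2] `<path>` regular polygon, #008000→score S426 F1701: (178.649,25.675) → (145.211,30.849) → (139.800,64.249) → (169.893,79.716) → (193.902,55.876) → (178.649,25.675) (closed)

[3] `<rect>` rectangle, #0000ff→cut S875 F996: (6.421,134.468) → (41.404,134.468) → (41.404,116.923) → (6.421,116.923) → (6.421,134.468) (closed)

[4] `<polygon>` regular polygon, #0000ff→cut S875 F996: (313.977,46.902) → (304.374,59.827) → (313.699,72.954) → (329.065,68.142) → (329.236,52.041) → (313.977,46.902) (closed)

[5] `<rect>` rectangle, #008000→score S426 F1701: (26.215,67.007) → (103.257,67.007) → (103.257,56.009) → (26.215,56.009) → (26.215,67.007) (closed)

[6] `<path>` quadratic bezier, #0000ff→cut S875 F996: (81.884,16.886) → (143.589,17.271) → (191.838,26.011) → (226.630,43.106)

G21
G90
G0 X187.213 Y103.500
M3 S875
G01 X219.411 Y95.421 F996
M5
G0 X178.649 Y25.675
M3 S426
G01 X145.211 Y30.849 F1701
G01 X139.800 Y64.249
G01 X169.893 Y79.716
G01 X193.902 Y55.876
G01 X178.649 Y25.675
M5
G0 X6.421 Y134.468
M3 S875
G01 X41.404 Y134.468 F996
G01 X41.404 Y116.923
G01 X6.421 Y116.923
G01 X6.421 Y134.468
M5
G0 X313.977 Y46.902
M3 S875
G01 X304.374 Y59.827 F996
G01 X313.699 Y72.954
G01 X329.065 Y68.142
G01 X329.236 Y52.041
G01 X313.977 Y46.902
M5
G0 X26.215 Y67.007
M3 S426
G01 X103.257 Y67.007 F1701
G01 X103.257 Y56.009
G01 X26.215 Y56.009
G01 X26.215 Y67.007
M5
G0 X81.884 Y16.886
M3 S875
G01 X143.589 Y17.271 F996
G01 X191.838 Y26.011
G01 X226.630 Y43.106
M5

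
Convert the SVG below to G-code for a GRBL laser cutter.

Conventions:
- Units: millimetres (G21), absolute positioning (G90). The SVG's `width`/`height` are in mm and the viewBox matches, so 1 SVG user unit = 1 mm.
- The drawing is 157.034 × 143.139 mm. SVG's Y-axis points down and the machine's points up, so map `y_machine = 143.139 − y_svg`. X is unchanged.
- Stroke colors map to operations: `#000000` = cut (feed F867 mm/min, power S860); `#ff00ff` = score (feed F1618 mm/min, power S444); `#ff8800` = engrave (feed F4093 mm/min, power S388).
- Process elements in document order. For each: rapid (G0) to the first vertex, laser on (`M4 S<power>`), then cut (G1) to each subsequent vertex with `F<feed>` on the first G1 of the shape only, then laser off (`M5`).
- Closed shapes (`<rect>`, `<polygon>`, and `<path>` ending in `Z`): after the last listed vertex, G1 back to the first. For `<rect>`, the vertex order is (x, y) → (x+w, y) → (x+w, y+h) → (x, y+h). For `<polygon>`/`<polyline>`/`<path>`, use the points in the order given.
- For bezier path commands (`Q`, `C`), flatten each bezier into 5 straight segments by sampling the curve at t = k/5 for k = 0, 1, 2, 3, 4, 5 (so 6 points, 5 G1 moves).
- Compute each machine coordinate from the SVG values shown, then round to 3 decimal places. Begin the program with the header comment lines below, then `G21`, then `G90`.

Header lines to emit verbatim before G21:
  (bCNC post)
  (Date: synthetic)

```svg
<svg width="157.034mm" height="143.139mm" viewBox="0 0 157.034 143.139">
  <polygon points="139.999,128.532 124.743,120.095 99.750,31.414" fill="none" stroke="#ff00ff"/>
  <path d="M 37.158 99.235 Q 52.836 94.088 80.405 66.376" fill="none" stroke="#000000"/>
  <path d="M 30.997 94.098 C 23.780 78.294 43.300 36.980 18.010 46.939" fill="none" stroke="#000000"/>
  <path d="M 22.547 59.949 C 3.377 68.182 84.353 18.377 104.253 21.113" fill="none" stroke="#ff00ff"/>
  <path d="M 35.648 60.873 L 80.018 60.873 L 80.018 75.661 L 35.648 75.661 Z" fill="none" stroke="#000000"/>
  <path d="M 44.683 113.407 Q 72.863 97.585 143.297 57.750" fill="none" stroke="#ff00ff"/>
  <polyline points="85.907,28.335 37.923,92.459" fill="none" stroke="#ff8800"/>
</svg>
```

viewBox `0 0 157.034 143.139` with mm width/height → 1 unit = 1 mm. Flip: y_m = 143.139 − y_svg.

**Shape 1** — `<polygon>` closed polygon, stroke `#ff00ff` → score (S444, F1618). Machine vertices: (139.999,14.607) → (124.743,23.044) → (99.750,111.725) → (139.999,14.607). Closed: final G1 returns to the first vertex.

**Shape 2** — `<path>` quadratic bezier, stroke `#000000` → cut (S860, F867). Control points (SVG): P0=(37.158,99.235), P1=(52.836,94.088), P2=(80.405,66.376); sampled at t=k/5. Machine vertices: (37.158,43.904) → (43.905,46.865) → (51.603,51.632) → (60.252,58.204) → (69.853,66.581) → (80.405,76.763). Open path.

**Shape 3** — `<path>` cubic bezier, stroke `#000000` → cut (S860, F867). Control points (SVG): P0=(30.997,94.098), P1=(23.780,78.294), P2=(43.300,36.980), P3=(18.010,46.939); sampled at t=k/5. Machine vertices: (30.997,49.041) → (29.303,60.970) → (30.591,75.336) → (31.428,88.454) → (28.379,96.637) → (18.010,96.200). Open path.

**Shape 4** — `<path>` cubic bezier, stroke `#ff00ff` → score (S444, F1618). Control points (SVG): P0=(22.547,59.949), P1=(3.377,68.182), P2=(84.353,18.377), P3=(104.253,21.113); sampled at t=k/5. Machine vertices: (22.547,83.190) → (21.773,84.330) → (37.295,94.092) → (61.375,107.167) → (86.274,118.247) → (104.253,122.026). Open path.

**Shape 5** — `<path>` rectangle, stroke `#000000` → cut (S860, F867). Machine vertices: (35.648,82.266) → (80.018,82.266) → (80.018,67.478) → (35.648,67.478) → (35.648,82.266). Closed: final G1 returns to the first vertex.

**Shape 6** — `<path>` quadratic bezier, stroke `#ff00ff` → score (S444, F1618). Control points (SVG): P0=(44.683,113.407), P1=(72.863,97.585), P2=(143.297,57.750); sampled at t=k/5. Machine vertices: (44.683,29.732) → (57.645,37.021) → (73.988,46.232) → (93.710,57.363) → (116.814,70.416) → (143.297,85.389). Open path.

**Shape 7** — `<polyline>` line segment, stroke `#ff8800` → engrave (S388, F4093). Machine vertices: (85.907,114.804) → (37.923,50.680). Open path.

(bCNC post)
(Date: synthetic)
G21
G90
G0 X139.999 Y14.607
M4 S444
G1 X124.743 Y23.044 F1618
G1 X99.750 Y111.725
G1 X139.999 Y14.607
M5
G0 X37.158 Y43.904
M4 S860
G1 X43.905 Y46.865 F867
G1 X51.603 Y51.632
G1 X60.252 Y58.204
G1 X69.853 Y66.581
G1 X80.405 Y76.763
M5
G0 X30.997 Y49.041
M4 S860
G1 X29.303 Y60.970 F867
G1 X30.591 Y75.336
G1 X31.428 Y88.454
G1 X28.379 Y96.637
G1 X18.010 Y96.200
M5
G0 X22.547 Y83.190
M4 S444
G1 X21.773 Y84.330 F1618
G1 X37.295 Y94.092
G1 X61.375 Y107.167
G1 X86.274 Y118.247
G1 X104.253 Y122.026
M5
G0 X35.648 Y82.266
M4 S860
G1 X80.018 Y82.266 F867
G1 X80.018 Y67.478
G1 X35.648 Y67.478
G1 X35.648 Y82.266
M5
G0 X44.683 Y29.732
M4 S444
G1 X57.645 Y37.021 F1618
G1 X73.988 Y46.232
G1 X93.710 Y57.363
G1 X116.814 Y70.416
G1 X143.297 Y85.389
M5
G0 X85.907 Y114.804
M4 S388
G1 X37.923 Y50.680 F4093
M5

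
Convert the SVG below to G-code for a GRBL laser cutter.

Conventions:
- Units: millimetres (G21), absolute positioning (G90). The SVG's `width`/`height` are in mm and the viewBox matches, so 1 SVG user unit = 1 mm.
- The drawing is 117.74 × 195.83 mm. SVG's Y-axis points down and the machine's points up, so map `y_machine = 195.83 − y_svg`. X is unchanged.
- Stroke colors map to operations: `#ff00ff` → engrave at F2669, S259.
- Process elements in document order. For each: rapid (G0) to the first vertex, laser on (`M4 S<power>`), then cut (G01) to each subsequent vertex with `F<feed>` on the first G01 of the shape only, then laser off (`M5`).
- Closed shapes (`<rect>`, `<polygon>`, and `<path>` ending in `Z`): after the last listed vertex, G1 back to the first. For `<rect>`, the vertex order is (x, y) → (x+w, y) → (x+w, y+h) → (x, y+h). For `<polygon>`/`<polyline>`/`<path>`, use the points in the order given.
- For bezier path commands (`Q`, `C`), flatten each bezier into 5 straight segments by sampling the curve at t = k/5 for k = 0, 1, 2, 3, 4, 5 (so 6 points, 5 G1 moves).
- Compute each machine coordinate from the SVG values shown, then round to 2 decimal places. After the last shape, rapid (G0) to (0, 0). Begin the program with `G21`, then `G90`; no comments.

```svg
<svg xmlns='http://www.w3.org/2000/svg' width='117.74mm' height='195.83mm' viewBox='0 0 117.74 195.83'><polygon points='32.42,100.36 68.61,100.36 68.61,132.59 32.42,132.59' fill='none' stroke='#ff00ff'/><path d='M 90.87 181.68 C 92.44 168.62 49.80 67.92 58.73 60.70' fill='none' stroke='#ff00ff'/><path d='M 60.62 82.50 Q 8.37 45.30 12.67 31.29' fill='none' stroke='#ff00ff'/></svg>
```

G21
G90
G0 X32.42 Y95.47
M4 S259
G01 X68.61 Y95.47 F2669
G01 X68.61 Y63.24
G01 X32.42 Y63.24
G01 X32.42 Y95.47
M5
G0 X90.87 Y14.15
M4 S259
G01 X87.27 Y31.05 F2669
G01 X77.66 Y60.30
G01 X66.64 Y93.19
G01 X58.79 Y121.03
G01 X58.73 Y135.13
M5
G0 X60.62 Y113.33
M4 S259
G01 X41.98 Y127.28 F2669
G01 X27.87 Y139.38
G01 X18.28 Y149.62
G01 X13.21 Y158.01
G01 X12.67 Y164.54
M5
G0 X0.00 Y0.00

1 u = 1 mm; y_m = 195.83 − y.

[1] `<polygon>` rectangle, #ff00ff→engrave S259 F2669: (32.42,95.47) → (68.61,95.47) → (68.61,63.24) → (32.42,63.24) → (32.42,95.47) (closed)

[2] `<path>` cubic bezier, #ff00ff→engrave S259 F2669: (90.87,14.15) → (87.27,31.05) → (77.66,60.30) → (66.64,93.19) → (58.79,121.03) → (58.73,135.13)

[3] `<path>` quadratic bezier, #ff00ff→engrave S259 F2669: (60.62,113.33) → (41.98,127.28) → (27.87,139.38) → (18.28,149.62) → (13.21,158.01) → (12.67,164.54)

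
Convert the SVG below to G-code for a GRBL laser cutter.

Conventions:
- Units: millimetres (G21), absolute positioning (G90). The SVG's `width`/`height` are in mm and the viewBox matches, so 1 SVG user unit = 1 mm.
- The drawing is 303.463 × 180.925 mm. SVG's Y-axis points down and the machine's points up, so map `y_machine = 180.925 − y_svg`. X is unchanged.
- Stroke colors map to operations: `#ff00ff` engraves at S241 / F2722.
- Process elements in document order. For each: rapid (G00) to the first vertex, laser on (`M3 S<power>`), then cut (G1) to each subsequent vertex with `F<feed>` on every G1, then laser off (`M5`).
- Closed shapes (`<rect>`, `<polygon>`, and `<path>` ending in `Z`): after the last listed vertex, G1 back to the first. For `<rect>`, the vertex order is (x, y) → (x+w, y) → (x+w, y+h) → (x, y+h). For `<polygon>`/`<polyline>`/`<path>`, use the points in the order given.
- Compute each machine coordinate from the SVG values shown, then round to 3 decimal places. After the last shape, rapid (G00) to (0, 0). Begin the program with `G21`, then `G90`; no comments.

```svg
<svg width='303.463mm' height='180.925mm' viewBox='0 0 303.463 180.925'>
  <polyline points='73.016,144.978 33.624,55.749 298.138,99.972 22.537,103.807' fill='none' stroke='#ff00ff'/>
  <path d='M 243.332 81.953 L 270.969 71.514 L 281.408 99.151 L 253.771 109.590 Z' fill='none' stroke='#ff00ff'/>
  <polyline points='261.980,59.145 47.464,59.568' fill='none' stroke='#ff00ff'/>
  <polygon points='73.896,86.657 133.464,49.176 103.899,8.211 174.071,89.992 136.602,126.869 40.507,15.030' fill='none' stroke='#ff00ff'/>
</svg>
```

1 u = 1 mm; y_m = 180.925 − y.

[1] `<polyline>` open polyline, #ff00ff→engrave S241 F2722: (73.016,35.947) → (33.624,125.176) → (298.138,80.953) → (22.537,77.118)

[2] `<path>` regular polygon, #ff00ff→engrave S241 F2722: (243.332,98.972) → (270.969,109.411) → (281.408,81.774) → (253.771,71.335) → (243.332,98.972) (closed)

[3] `<polyline>` line segment, #ff00ff→engrave S241 F2722: (261.980,121.780) → (47.464,121.357)

[4] `<polygon>` closed polygon, #ff00ff→engrave S241 F2722: (73.896,94.268) → (133.464,131.749) → (103.899,172.714) → (174.071,90.933) → (136.602,54.056) → (40.507,165.895) → (73.896,94.268) (closed)

G21
G90
G00 X73.016 Y35.947
M3 S241
G1 X33.624 Y125.176 F2722
G1 X298.138 Y80.953 F2722
G1 X22.537 Y77.118 F2722
M5
G00 X243.332 Y98.972
M3 S241
G1 X270.969 Y109.411 F2722
G1 X281.408 Y81.774 F2722
G1 X253.771 Y71.335 F2722
G1 X243.332 Y98.972 F2722
M5
G00 X261.980 Y121.780
M3 S241
G1 X47.464 Y121.357 F2722
M5
G00 X73.896 Y94.268
M3 S241
G1 X133.464 Y131.749 F2722
G1 X103.899 Y172.714 F2722
G1 X174.071 Y90.933 F2722
G1 X136.602 Y54.056 F2722
G1 X40.507 Y165.895 F2722
G1 X73.896 Y94.268 F2722
M5
G00 X0.000 Y0.000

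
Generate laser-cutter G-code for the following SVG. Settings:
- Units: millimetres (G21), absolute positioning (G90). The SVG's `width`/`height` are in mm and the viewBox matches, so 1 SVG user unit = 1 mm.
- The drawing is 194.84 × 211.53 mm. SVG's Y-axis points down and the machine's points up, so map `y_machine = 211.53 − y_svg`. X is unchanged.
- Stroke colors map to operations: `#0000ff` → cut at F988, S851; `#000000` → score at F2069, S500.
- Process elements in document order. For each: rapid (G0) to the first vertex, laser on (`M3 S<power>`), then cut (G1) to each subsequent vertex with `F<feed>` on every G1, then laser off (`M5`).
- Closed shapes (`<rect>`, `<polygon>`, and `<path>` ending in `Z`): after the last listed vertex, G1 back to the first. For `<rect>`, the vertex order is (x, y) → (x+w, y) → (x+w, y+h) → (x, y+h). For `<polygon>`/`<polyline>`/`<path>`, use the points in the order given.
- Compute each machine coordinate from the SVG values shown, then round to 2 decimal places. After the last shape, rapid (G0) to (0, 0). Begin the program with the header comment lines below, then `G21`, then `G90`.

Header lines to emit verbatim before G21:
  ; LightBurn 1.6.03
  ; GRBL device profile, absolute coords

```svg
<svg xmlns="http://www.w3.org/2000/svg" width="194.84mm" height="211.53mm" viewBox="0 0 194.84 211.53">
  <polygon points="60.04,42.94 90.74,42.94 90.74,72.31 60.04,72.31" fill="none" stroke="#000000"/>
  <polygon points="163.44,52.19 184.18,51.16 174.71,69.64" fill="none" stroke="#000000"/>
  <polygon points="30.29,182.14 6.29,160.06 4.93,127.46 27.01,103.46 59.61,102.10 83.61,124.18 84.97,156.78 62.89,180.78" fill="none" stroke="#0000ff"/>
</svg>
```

Since the viewBox matches the mm dimensions, user units are millimetres directly. The only transform is the Y-flip y_m = 211.53 − y_svg.

Shape 1 is a rectangle drawn with `<polygon>`. Its stroke #000000 means score at S500, F2069. After flipping Y the toolpath is (60.04,168.59) → (90.74,168.59) → (90.74,139.22) → (60.04,139.22) → (60.04,168.59), returning to the start.

Shape 2 is a regular polygon drawn with `<polygon>`. Its stroke #000000 means score at S500, F2069. After flipping Y the toolpath is (163.44,159.34) → (184.18,160.37) → (174.71,141.89) → (163.44,159.34), returning to the start.

Shape 3 is a regular polygon drawn with `<polygon>`. Its stroke #0000ff means cut at S851, F988. After flipping Y the toolpath is (30.29,29.39) → (6.29,51.47) → (4.93,84.07) → (27.01,108.07) → (59.61,109.43) → (83.61,87.35) → (84.97,54.75) → (62.89,30.75) → (30.29,29.39), returning to the start.

; LightBurn 1.6.03
; GRBL device profile, absolute coords
G21
G90
G0 X60.04 Y168.59
M3 S500
G1 X90.74 Y168.59 F2069
G1 X90.74 Y139.22 F2069
G1 X60.04 Y139.22 F2069
G1 X60.04 Y168.59 F2069
M5
G0 X163.44 Y159.34
M3 S500
G1 X184.18 Y160.37 F2069
G1 X174.71 Y141.89 F2069
G1 X163.44 Y159.34 F2069
M5
G0 X30.29 Y29.39
M3 S851
G1 X6.29 Y51.47 F988
G1 X4.93 Y84.07 F988
G1 X27.01 Y108.07 F988
G1 X59.61 Y109.43 F988
G1 X83.61 Y87.35 F988
G1 X84.97 Y54.75 F988
G1 X62.89 Y30.75 F988
G1 X30.29 Y29.39 F988
M5
G0 X0.00 Y0.00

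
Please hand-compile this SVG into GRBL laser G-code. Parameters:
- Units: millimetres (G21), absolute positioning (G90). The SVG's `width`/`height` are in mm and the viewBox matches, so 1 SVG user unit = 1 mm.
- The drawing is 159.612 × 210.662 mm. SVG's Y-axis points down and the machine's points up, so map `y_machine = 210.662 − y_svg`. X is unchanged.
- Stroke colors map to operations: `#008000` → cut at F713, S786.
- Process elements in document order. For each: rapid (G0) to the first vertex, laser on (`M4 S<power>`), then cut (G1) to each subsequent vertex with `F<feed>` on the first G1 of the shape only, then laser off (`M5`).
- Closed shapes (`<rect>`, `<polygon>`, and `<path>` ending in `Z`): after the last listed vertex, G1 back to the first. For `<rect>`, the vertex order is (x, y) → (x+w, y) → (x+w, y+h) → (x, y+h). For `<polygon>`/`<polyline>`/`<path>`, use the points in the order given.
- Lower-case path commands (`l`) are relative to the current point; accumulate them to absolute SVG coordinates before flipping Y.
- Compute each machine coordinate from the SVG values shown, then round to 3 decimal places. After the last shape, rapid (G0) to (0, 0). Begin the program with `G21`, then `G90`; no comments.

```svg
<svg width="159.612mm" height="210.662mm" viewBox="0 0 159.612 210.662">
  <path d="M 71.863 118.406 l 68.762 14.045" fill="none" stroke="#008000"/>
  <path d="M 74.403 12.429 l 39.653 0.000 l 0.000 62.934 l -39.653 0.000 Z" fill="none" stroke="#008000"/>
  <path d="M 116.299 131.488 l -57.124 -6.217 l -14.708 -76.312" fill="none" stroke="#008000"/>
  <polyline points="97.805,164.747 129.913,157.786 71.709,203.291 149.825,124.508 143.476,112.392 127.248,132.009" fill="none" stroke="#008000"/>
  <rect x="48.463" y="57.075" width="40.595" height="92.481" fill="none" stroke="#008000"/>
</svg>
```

Since the viewBox matches the mm dimensions, user units are millimetres directly. The only transform is the Y-flip y_m = 210.662 − y_svg.

Shape 1 is a line segment drawn with `<path>`. Its stroke #008000 means cut at S786, F713. After flipping Y the toolpath is (71.863,92.256) → (140.625,78.211).

Shape 2 is a rectangle drawn with `<path>`. Its stroke #008000 means cut at S786, F713. After flipping Y the toolpath is (74.403,198.233) → (114.056,198.233) → (114.056,135.299) → (74.403,135.299) → (74.403,198.233), returning to the start.

Shape 3 is a open polyline drawn with `<path>`. Its stroke #008000 means cut at S786, F713. After flipping Y the toolpath is (116.299,79.174) → (59.175,85.391) → (44.467,161.703).

Shape 4 is a open polyline drawn with `<polyline>`. Its stroke #008000 means cut at S786, F713. After flipping Y the toolpath is (97.805,45.915) → (129.913,52.876) → (71.709,7.371) → (149.825,86.154) → (143.476,98.270) → (127.248,78.653).

Shape 5 is a rectangle drawn with `<rect>`. Its stroke #008000 means cut at S786, F713. After flipping Y the toolpath is (48.463,153.587) → (89.058,153.587) → (89.058,61.106) → (48.463,61.106) → (48.463,153.587), returning to the start.

G21
G90
G0 X71.863 Y92.256
M4 S786
G1 X140.625 Y78.211 F713
M5
G0 X74.403 Y198.233
M4 S786
G1 X114.056 Y198.233 F713
G1 X114.056 Y135.299
G1 X74.403 Y135.299
G1 X74.403 Y198.233
M5
G0 X116.299 Y79.174
M4 S786
G1 X59.175 Y85.391 F713
G1 X44.467 Y161.703
M5
G0 X97.805 Y45.915
M4 S786
G1 X129.913 Y52.876 F713
G1 X71.709 Y7.371
G1 X149.825 Y86.154
G1 X143.476 Y98.270
G1 X127.248 Y78.653
M5
G0 X48.463 Y153.587
M4 S786
G1 X89.058 Y153.587 F713
G1 X89.058 Y61.106
G1 X48.463 Y61.106
G1 X48.463 Y153.587
M5
G0 X0.000 Y0.000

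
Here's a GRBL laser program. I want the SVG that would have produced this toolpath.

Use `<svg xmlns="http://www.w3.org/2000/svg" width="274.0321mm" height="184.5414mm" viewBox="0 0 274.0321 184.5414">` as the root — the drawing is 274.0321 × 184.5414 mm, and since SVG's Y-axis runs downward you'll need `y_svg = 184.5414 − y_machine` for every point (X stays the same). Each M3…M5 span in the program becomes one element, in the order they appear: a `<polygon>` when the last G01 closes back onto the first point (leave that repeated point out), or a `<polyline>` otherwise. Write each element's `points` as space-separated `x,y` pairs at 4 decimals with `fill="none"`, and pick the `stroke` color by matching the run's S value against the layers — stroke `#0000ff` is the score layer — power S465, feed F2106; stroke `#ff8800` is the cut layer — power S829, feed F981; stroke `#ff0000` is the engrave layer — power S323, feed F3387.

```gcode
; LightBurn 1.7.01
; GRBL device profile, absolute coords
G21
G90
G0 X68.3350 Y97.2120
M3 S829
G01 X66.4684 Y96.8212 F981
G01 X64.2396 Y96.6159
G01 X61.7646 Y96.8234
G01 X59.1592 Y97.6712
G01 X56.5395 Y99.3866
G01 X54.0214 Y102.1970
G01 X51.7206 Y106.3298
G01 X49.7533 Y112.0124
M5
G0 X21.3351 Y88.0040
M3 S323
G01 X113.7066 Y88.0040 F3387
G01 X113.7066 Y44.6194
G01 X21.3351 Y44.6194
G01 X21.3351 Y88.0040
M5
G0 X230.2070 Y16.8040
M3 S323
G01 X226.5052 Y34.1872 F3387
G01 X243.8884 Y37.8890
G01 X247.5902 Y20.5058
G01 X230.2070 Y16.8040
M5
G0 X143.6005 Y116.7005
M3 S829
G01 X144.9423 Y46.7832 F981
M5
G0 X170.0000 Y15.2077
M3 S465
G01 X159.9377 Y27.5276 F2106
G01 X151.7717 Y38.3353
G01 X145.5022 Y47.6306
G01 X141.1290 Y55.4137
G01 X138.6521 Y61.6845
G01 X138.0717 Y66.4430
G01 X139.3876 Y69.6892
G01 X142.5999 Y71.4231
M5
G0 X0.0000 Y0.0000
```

Machine Y-up, SVG Y-down with viewBox height 184.5414, so y_svg = 184.5414 − y_machine; X carries over.

Run 1: power S829 maps to stroke `#ff8800` (cut). The run is open, so emit a `<polyline>` with points (Y-flipped): 68.3350,87.3294 66.4684,87.7202 64.2396,87.9255 61.7646,87.7180 59.1592,86.8702 56.5395,85.1548 54.0214,82.3444 51.7206,78.2116 49.7533,72.5290.

Run 2: power S323 maps to stroke `#ff0000` (engrave). The run returns to its start, so emit a `<polygon>` with points (Y-flipped): 21.3351,96.5374 113.7066,96.5374 113.7066,139.9220 21.3351,139.9220.

Run 3: power S323 maps to stroke `#ff0000` (engrave). The run returns to its start, so emit a `<polygon>` with points (Y-flipped): 230.2070,167.7374 226.5052,150.3542 243.8884,146.6524 247.5902,164.0356.

Run 4: the run's S829 means `#ff8800` (cut). The run is open, so emit a `<polyline>` with points (Y-flipped): 143.6005,67.8409 144.9423,137.7582.

Run 5: S465 ⇒ score layer `#0000ff`. The run is open, so emit a `<polyline>` with points (Y-flipped): 170.0000,169.3337 159.9377,157.0138 151.7717,146.2061 145.5022,136.9108 141.1290,129.1277 138.6521,122.8569 138.0717,118.0984 139.3876,114.8522 142.5999,113.1183.

<svg xmlns="http://www.w3.org/2000/svg" width="274.0321mm" height="184.5414mm" viewBox="0 0 274.0321 184.5414">
  <polyline points="68.3350,87.3294 66.4684,87.7202 64.2396,87.9255 61.7646,87.7180 59.1592,86.8702 56.5395,85.1548 54.0214,82.3444 51.7206,78.2116 49.7533,72.5290" fill="none" stroke="#ff8800"/>
  <polygon points="21.3351,96.5374 113.7066,96.5374 113.7066,139.9220 21.3351,139.9220" fill="none" stroke="#ff0000"/>
  <polygon points="230.2070,167.7374 226.5052,150.3542 243.8884,146.6524 247.5902,164.0356" fill="none" stroke="#ff0000"/>
  <polyline points="143.6005,67.8409 144.9423,137.7582" fill="none" stroke="#ff8800"/>
  <polyline points="170.0000,169.3337 159.9377,157.0138 151.7717,146.2061 145.5022,136.9108 141.1290,129.1277 138.6521,122.8569 138.0717,118.0984 139.3876,114.8522 142.5999,113.1183" fill="none" stroke="#0000ff"/>
</svg>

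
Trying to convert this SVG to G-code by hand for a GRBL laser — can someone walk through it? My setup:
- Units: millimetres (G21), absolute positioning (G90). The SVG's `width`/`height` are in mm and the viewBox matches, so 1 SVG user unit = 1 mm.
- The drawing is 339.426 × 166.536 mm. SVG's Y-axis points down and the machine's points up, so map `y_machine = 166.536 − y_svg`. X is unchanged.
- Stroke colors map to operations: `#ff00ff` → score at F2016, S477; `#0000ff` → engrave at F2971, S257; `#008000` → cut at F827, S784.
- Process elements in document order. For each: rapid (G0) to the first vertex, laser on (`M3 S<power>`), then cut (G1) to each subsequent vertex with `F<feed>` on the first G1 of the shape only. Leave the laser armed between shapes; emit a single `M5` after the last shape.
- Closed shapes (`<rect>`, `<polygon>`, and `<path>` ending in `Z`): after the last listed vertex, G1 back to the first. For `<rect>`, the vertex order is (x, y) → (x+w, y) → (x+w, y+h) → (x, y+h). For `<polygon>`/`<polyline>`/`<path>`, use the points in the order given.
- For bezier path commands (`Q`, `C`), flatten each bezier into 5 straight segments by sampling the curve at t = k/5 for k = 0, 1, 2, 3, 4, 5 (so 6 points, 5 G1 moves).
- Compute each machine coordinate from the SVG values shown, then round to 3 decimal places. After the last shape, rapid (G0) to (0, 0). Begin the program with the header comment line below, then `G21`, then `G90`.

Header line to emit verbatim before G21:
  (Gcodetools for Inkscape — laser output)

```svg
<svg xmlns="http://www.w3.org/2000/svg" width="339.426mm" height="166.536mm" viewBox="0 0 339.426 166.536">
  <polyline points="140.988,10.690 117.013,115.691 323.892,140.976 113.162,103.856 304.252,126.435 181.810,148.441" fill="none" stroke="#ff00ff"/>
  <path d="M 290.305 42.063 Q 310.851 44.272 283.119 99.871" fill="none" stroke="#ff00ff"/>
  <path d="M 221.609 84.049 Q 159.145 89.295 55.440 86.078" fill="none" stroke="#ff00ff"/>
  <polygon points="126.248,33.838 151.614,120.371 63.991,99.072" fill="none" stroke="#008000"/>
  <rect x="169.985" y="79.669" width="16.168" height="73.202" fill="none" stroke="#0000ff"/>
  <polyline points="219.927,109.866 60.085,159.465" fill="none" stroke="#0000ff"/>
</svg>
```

(Gcodetools for Inkscape — laser output)
G21
G90
G0 X140.988 Y155.846
M3 S477
G1 X117.013 Y50.845 F2016
G1 X323.892 Y25.560
G1 X113.162 Y62.680
G1 X304.252 Y40.101
G1 X181.810 Y18.095
G0 X290.305 Y124.473
M3 S477
G1 X296.592 Y121.454 F2016
G1 X299.017 Y114.163
G1 X297.580 Y102.602
G1 X292.281 Y86.769
G1 X283.119 Y66.665
G0 X221.609 Y82.487
M3 S477
G1 X194.974 Y80.727 F2016
G1 X165.039 Y79.644
G1 X131.805 Y79.238
G1 X95.272 Y79.510
G1 X55.440 Y80.458
G0 X126.248 Y132.698
M3 S784
G1 X151.614 Y46.165 F827
G1 X63.991 Y67.464
G1 X126.248 Y132.698
G0 X169.985 Y86.867
M3 S257
G1 X186.153 Y86.867 F2971
G1 X186.153 Y13.665
G1 X169.985 Y13.665
G1 X169.985 Y86.867
G0 X219.927 Y56.670
M3 S257
G1 X60.085 Y7.071 F2971
M5
G0 X0.000 Y0.000

1 u = 1 mm; y_m = 166.536 − y.

[1] `<polyline>` open polyline, #ff00ff→score S477 F2016: (140.988,155.846) → (117.013,50.845) → (323.892,25.560) → (113.162,62.680) → (304.252,40.101) → (181.810,18.095)

[2] `<path>` quadratic bezier, #ff00ff→score S477 F2016: (290.305,124.473) → (296.592,121.454) → (299.017,114.163) → (297.580,102.602) → (292.281,86.769) → (283.119,66.665)

[3] `<path>` quadratic bezier, #ff00ff→score S477 F2016: (221.609,82.487) → (194.974,80.727) → (165.039,79.644) → (131.805,79.238) → (95.272,79.510) → (55.440,80.458)

[4] `<polygon>` regular polygon, #008000→cut S784 F827: (126.248,132.698) → (151.614,46.165) → (63.991,67.464) → (126.248,132.698) (closed)

[5] `<rect>` rectangle, #0000ff→engrave S257 F2971: (169.985,86.867) → (186.153,86.867) → (186.153,13.665) → (169.985,13.665) → (169.985,86.867) (closed)

[6] `<polyline>` line segment, #0000ff→engrave S257 F2971: (219.927,56.670) → (60.085,7.071)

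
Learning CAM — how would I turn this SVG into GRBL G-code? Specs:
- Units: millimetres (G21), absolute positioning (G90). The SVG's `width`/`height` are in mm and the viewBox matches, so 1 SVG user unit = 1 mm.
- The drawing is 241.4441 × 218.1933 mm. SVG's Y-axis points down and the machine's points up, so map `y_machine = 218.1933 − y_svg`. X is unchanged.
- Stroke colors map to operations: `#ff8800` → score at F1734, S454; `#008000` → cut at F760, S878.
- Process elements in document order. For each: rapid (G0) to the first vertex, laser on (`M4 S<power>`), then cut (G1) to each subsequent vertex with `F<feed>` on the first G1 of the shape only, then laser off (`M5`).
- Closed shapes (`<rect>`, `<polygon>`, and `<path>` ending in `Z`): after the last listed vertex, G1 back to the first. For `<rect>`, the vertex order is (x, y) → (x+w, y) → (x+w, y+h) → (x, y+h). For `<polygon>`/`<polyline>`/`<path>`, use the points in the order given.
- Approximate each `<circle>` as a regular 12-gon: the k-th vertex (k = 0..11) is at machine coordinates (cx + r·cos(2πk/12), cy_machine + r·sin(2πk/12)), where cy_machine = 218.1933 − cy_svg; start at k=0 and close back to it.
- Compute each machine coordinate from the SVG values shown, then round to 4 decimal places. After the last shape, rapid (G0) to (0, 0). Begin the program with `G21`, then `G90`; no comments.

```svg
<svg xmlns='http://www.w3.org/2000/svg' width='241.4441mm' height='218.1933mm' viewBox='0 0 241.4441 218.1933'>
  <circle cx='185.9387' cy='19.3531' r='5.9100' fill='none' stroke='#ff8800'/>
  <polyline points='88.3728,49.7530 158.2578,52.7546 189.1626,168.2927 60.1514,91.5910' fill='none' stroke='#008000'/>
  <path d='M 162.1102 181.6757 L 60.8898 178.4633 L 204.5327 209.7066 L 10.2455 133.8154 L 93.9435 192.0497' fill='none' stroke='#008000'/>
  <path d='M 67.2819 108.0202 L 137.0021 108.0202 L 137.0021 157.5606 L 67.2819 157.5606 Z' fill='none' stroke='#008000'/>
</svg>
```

Since the viewBox matches the mm dimensions, user units are millimetres directly. The only transform is the Y-flip y_m = 218.1933 − y_svg.

Shape 1 is a circle drawn with `<circle>`. Its stroke #ff8800 means score at S454, F1734. After flipping Y the toolpath is (191.8487,198.8402) → (191.0569,201.7952) → (188.8937,203.9584) → (185.9387,204.7502) → (182.9837,203.9584) → (180.8205,201.7952) → (180.0287,198.8402) → (180.8205,195.8852) → (182.9837,193.7220) → (185.9387,192.9302) → (188.8937,193.7220) → (191.0569,195.8852) → (191.8487,198.8402), returning to the start.

Shape 2 is a open polyline drawn with `<polyline>`. Its stroke #008000 means cut at S878, F760. After flipping Y the toolpath is (88.3728,168.4403) → (158.2578,165.4387) → (189.1626,49.9006) → (60.1514,126.6023).

Shape 3 is a open polyline drawn with `<path>`. Its stroke #008000 means cut at S878, F760. After flipping Y the toolpath is (162.1102,36.5176) → (60.8898,39.7300) → (204.5327,8.4867) → (10.2455,84.3779) → (93.9435,26.1436).

Shape 4 is a rectangle drawn with `<path>`. Its stroke #008000 means cut at S878, F760. After flipping Y the toolpath is (67.2819,110.1731) → (137.0021,110.1731) → (137.0021,60.6327) → (67.2819,60.6327) → (67.2819,110.1731), returning to the start.

G21
G90
G0 X191.8487 Y198.8402
M4 S454
G1 X191.0569 Y201.7952 F1734
G1 X188.8937 Y203.9584
G1 X185.9387 Y204.7502
G1 X182.9837 Y203.9584
G1 X180.8205 Y201.7952
G1 X180.0287 Y198.8402
G1 X180.8205 Y195.8852
G1 X182.9837 Y193.7220
G1 X185.9387 Y192.9302
G1 X188.8937 Y193.7220
G1 X191.0569 Y195.8852
G1 X191.8487 Y198.8402
M5
G0 X88.3728 Y168.4403
M4 S878
G1 X158.2578 Y165.4387 F760
G1 X189.1626 Y49.9006
G1 X60.1514 Y126.6023
M5
G0 X162.1102 Y36.5176
M4 S878
G1 X60.8898 Y39.7300 F760
G1 X204.5327 Y8.4867
G1 X10.2455 Y84.3779
G1 X93.9435 Y26.1436
M5
G0 X67.2819 Y110.1731
M4 S878
G1 X137.0021 Y110.1731 F760
G1 X137.0021 Y60.6327
G1 X67.2819 Y60.6327
G1 X67.2819 Y110.1731
M5
G0 X0.0000 Y0.0000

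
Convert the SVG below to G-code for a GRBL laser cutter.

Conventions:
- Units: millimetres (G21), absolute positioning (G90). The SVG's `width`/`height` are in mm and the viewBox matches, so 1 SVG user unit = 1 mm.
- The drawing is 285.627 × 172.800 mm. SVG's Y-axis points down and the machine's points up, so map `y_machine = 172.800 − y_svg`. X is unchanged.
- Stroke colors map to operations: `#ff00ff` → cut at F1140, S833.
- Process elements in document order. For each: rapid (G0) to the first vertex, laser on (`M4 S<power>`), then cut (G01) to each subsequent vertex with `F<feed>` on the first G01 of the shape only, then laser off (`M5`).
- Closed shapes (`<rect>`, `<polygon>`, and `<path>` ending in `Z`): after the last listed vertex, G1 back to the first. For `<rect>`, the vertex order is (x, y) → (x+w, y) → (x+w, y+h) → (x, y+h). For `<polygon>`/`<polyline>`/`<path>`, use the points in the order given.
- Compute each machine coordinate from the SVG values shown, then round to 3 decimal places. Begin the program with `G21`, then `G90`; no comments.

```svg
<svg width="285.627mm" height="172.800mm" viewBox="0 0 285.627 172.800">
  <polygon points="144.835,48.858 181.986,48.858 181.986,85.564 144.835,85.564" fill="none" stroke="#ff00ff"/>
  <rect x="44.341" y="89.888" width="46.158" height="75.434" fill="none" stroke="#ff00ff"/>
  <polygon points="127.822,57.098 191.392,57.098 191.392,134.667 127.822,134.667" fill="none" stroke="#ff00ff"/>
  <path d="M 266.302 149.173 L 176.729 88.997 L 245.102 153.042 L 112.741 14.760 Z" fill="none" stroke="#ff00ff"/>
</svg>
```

G21
G90
G0 X144.835 Y123.942
M4 S833
G01 X181.986 Y123.942 F1140
G01 X181.986 Y87.236
G01 X144.835 Y87.236
G01 X144.835 Y123.942
M5
G0 X44.341 Y82.912
M4 S833
G01 X90.499 Y82.912 F1140
G01 X90.499 Y7.478
G01 X44.341 Y7.478
G01 X44.341 Y82.912
M5
G0 X127.822 Y115.702
M4 S833
G01 X191.392 Y115.702 F1140
G01 X191.392 Y38.133
G01 X127.822 Y38.133
G01 X127.822 Y115.702
M5
G0 X266.302 Y23.627
M4 S833
G01 X176.729 Y83.803 F1140
G01 X245.102 Y19.758
G01 X112.741 Y158.040
G01 X266.302 Y23.627
M5

1 u = 1 mm; y_m = 172.800 − y.

[1] `<polygon>` rectangle, #ff00ff→cut S833 F1140: (144.835,123.942) → (181.986,123.942) → (181.986,87.236) → (144.835,87.236) → (144.835,123.942) (closed)

[2] `<rect>` rectangle, #ff00ff→cut S833 F1140: (44.341,82.912) → (90.499,82.912) → (90.499,7.478) → (44.341,7.478) → (44.341,82.912) (closed)

[3] `<polygon>` rectangle, #ff00ff→cut S833 F1140: (127.822,115.702) → (191.392,115.702) → (191.392,38.133) → (127.822,38.133) → (127.822,115.702) (closed)

[4] `<path>` closed polygon, #ff00ff→cut S833 F1140: (266.302,23.627) → (176.729,83.803) → (245.102,19.758) → (112.741,158.040) → (266.302,23.627) (closed)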